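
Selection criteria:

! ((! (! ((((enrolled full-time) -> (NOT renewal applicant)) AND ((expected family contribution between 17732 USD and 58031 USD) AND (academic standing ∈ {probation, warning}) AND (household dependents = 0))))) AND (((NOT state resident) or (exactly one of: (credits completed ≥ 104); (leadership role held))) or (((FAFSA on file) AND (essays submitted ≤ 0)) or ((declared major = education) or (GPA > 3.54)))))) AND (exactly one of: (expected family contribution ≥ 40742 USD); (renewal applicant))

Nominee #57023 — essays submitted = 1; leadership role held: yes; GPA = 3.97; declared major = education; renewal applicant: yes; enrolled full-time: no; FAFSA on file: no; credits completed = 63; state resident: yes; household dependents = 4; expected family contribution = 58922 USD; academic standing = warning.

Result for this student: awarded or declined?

Declined

Atomic conditions:
  enrolled full-time: no → false
  NOT renewal applicant: yes → false
  expected family contribution between 17732 USD and 58031 USD: 58922 in [17732, 58031] is false
  academic standing ∈ {probation, warning}: warning is in the set → true
  household dependents = 0: 4 == 0 is false
  NOT state resident: yes → false
  credits completed ≥ 104: 63 ≥ 104 is false
  leadership role held: yes → true
  FAFSA on file: no → false
  essays submitted ≤ 0: 1 ≤ 0 is false
  declared major = education: education == education is true
  GPA > 3.54: 3.97 > 3.54 is true
  expected family contribution ≥ 40742 USD: 58922 ≥ 40742 is true
  renewal applicant: yes → true
Combine:
[1.1.1.1.1.1] false → false (antecedent false ⇒ implication holds) = true
[1.1.1.1.1.2] false AND true AND false = false
[1.1.1.1.1] true AND false = false
[1.1.1.1] NOT false = true
[1.1.1] NOT true = false
[1.1.2.1.2] exactly-one(false, true) = true
[1.1.2.1] false OR true = true
[1.1.2.2.1] false AND false = false
[1.1.2.2.2] true OR true = true
[1.1.2.2] false OR true = true
[1.1.2] true OR true = true
[1.1] false AND true = false
[1] NOT false = true
[2] exactly-one(true, true) = false
[root] true AND false = false
Overall: false → declined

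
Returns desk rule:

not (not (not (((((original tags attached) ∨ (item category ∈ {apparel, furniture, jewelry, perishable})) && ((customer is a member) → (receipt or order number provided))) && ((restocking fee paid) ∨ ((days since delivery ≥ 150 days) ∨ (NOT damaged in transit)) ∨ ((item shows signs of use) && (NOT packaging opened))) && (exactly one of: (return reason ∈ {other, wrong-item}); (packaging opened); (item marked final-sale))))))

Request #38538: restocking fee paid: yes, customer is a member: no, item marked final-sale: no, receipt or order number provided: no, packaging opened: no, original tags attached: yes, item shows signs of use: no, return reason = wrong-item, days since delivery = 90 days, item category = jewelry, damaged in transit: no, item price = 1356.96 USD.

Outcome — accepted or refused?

Refused

Atomic conditions:
  original tags attached: yes → true
  item category ∈ {apparel, furniture, jewelry, perishable}: jewelry is in the set → true
  customer is a member: no → false
  receipt or order number provided: no → false
  restocking fee paid: yes → true
  days since delivery ≥ 150 days: 90 ≥ 150 is false
  NOT damaged in transit: no → true
  item shows signs of use: no → false
  NOT packaging opened: no → true
  return reason ∈ {other, wrong-item}: wrong-item is in the set → true
  packaging opened: no → false
  item marked final-sale: no → false
Combine:
[1.1.1.1.1] true OR true = true
[1.1.1.1.2] false → false (antecedent false ⇒ implication holds) = true
[1.1.1.1] true AND true = true
[1.1.1.2.2] false OR true = true
[1.1.1.2.3] false AND true = false
[1.1.1.2] true OR true OR false = true
[1.1.1.3] exactly-one(true, false, false) = true
[1.1.1] true AND true AND true = true
[1.1] NOT true = false
[1] NOT false = true
[root] NOT true = false
Overall: false → refused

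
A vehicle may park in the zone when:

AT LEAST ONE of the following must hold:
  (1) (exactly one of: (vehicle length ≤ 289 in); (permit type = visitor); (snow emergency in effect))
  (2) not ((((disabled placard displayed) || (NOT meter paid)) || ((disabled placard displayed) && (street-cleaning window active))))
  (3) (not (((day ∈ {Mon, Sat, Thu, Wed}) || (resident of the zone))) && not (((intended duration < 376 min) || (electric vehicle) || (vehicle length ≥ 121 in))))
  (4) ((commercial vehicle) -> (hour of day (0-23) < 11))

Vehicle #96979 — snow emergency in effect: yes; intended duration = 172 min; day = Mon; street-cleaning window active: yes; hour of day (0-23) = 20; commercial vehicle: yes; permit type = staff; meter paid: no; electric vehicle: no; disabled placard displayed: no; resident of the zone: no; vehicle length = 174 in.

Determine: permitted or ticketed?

Ticketed

Atomic conditions:
  vehicle length ≤ 289 in: 174 ≤ 289 is true
  permit type = visitor: staff == visitor is false
  snow emergency in effect: yes → true
  disabled placard displayed: no → false
  NOT meter paid: no → true
  street-cleaning window active: yes → true
  day ∈ {Mon, Sat, Thu, Wed}: Mon is in the set → true
  resident of the zone: no → false
  intended duration < 376 min: 172 < 376 is true
  electric vehicle: no → false
  vehicle length ≥ 121 in: 174 ≥ 121 is true
  commercial vehicle: yes → true
  hour of day (0-23) < 11: 20 < 11 is false
Combine:
[1] exactly-one(true, false, true) = false
[2.1.1] false OR true = true
[2.1.2] false AND true = false
[2.1] true OR false = true
[2] NOT true = false
[3.1.1] true OR false = true
[3.1] NOT true = false
[3.2.1] true OR false OR true = true
[3.2] NOT true = false
[3] false AND false = false
[4] true → false = false
[root] false OR false OR false OR false = false
Overall: false → ticketed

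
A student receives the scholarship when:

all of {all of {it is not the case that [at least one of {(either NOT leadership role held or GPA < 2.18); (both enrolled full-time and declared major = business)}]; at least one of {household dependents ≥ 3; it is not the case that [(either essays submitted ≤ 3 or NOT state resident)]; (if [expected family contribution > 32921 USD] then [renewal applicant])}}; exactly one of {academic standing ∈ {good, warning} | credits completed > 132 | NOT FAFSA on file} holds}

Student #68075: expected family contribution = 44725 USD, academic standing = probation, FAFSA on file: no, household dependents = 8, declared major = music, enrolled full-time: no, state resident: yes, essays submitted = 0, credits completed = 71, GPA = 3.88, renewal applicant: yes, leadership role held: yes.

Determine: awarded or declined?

Atomic conditions:
  NOT leadership role held: yes → false
  GPA < 2.18: 3.88 < 2.18 is false
  enrolled full-time: no → false
  declared major = business: music == business is false
  household dependents ≥ 3: 8 ≥ 3 is true
  essays submitted ≤ 3: 0 ≤ 3 is true
  NOT state resident: yes → false
  expected family contribution > 32921 USD: 44725 > 32921 is true
  renewal applicant: yes → true
  academic standing ∈ {good, warning}: probation is not in the set → false
  credits completed > 132: 71 > 132 is false
  NOT FAFSA on file: no → true
Combine:
[1.1.1.1] false OR false = false
[1.1.1.2] false AND false = false
[1.1.1] false OR false = false
[1.1] NOT false = true
[1.2.2.1] true OR false = true
[1.2.2] NOT true = false
[1.2.3] true → true = true
[1.2] true OR false OR true = true
[1] true AND true = true
[2] exactly-one(false, false, true) = true
[root] true AND true = true
Overall: true → awarded

Awarded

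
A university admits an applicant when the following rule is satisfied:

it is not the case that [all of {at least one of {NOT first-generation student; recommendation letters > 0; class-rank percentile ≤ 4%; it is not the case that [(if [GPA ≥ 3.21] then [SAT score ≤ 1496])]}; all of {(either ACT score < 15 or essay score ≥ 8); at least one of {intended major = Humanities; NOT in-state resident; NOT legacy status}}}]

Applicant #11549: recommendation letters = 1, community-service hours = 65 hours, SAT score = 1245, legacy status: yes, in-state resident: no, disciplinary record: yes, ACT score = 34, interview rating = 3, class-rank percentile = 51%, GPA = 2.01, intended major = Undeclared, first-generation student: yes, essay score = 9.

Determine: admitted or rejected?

Atomic conditions:
  NOT first-generation student: yes → false
  recommendation letters > 0: 1 > 0 is true
  class-rank percentile ≤ 4%: 51 ≤ 4 is false
  GPA ≥ 3.21: 2.01 ≥ 3.21 is false
  SAT score ≤ 1496: 1245 ≤ 1496 is true
  ACT score < 15: 34 < 15 is false
  essay score ≥ 8: 9 ≥ 8 is true
  intended major = Humanities: Undeclared == Humanities is false
  NOT in-state resident: no → true
  NOT legacy status: yes → false
Combine:
[1.1.4.1] false → true (antecedent false ⇒ implication holds) = true
[1.1.4] NOT true = false
[1.1] false OR true OR false OR false = true
[1.2.1] false OR true = true
[1.2.2] false OR true OR false = true
[1.2] true AND true = true
[1] true AND true = true
[root] NOT true = false
Overall: false → rejected

Rejected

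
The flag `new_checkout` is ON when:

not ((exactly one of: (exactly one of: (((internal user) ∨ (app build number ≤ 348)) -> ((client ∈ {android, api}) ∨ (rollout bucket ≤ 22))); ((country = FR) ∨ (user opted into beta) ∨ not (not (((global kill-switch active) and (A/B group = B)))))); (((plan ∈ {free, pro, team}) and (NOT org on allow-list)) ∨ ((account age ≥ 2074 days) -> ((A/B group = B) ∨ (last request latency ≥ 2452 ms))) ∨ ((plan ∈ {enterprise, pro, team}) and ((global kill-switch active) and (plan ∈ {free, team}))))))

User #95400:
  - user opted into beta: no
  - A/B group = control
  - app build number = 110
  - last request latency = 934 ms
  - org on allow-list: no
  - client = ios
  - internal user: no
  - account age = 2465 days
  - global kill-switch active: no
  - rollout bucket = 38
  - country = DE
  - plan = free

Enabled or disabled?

Atomic conditions:
  internal user: no → false
  app build number ≤ 348: 110 ≤ 348 is true
  client ∈ {android, api}: ios is not in the set → false
  rollout bucket ≤ 22: 38 ≤ 22 is false
  country = FR: DE == FR is false
  user opted into beta: no → false
  global kill-switch active: no → false
  A/B group = B: control == B is false
  plan ∈ {free, pro, team}: free is in the set → true
  NOT org on allow-list: no → true
  account age ≥ 2074 days: 2465 ≥ 2074 is true
  last request latency ≥ 2452 ms: 934 ≥ 2452 is false
  plan ∈ {enterprise, pro, team}: free is not in the set → false
  plan ∈ {free, team}: free is in the set → true
Combine:
[1.1.1.1] false OR true = true
[1.1.1.2] false OR false = false
[1.1.1] true → false = false
[1.1.2.3.1.1] false AND false = false
[1.1.2.3.1] NOT false = true
[1.1.2.3] NOT true = false
[1.1.2] false OR false OR false = false
[1.1] exactly-one(false, false) = false
[1.2.1] true AND true = true
[1.2.2.2] false OR false = false
[1.2.2] true → false = false
[1.2.3.2] false AND true = false
[1.2.3] false AND false = false
[1.2] true OR false OR false = true
[1] exactly-one(false, true) = true
[root] NOT true = false
Overall: false → disabled

Disabled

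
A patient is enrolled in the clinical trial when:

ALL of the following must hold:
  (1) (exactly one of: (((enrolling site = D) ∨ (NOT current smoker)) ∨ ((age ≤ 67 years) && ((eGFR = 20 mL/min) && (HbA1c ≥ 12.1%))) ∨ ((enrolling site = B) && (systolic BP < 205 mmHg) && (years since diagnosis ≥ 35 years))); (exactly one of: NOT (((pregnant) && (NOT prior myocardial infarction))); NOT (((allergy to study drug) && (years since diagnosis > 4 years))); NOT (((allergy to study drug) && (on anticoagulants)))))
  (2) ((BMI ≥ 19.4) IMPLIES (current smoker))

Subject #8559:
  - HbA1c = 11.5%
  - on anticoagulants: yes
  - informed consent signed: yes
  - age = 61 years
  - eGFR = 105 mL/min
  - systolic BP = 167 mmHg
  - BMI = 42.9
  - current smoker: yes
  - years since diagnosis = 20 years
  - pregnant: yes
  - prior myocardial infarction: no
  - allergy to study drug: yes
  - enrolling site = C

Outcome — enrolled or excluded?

Excluded

Atomic conditions:
  enrolling site = D: C == D is false
  NOT current smoker: yes → false
  age ≤ 67 years: 61 ≤ 67 is true
  eGFR = 20 mL/min: 105 == 20 is false
  HbA1c ≥ 12.1%: 11.5 ≥ 12.1 is false
  enrolling site = B: C == B is false
  systolic BP < 205 mmHg: 167 < 205 is true
  years since diagnosis ≥ 35 years: 20 ≥ 35 is false
  pregnant: yes → true
  NOT prior myocardial infarction: no → true
  allergy to study drug: yes → true
  years since diagnosis > 4 years: 20 > 4 is true
  on anticoagulants: yes → true
  BMI ≥ 19.4: 42.9 ≥ 19.4 is true
  current smoker: yes → true
Combine:
[1.1.1] false OR false = false
[1.1.2.2] false AND false = false
[1.1.2] true AND false = false
[1.1.3] false AND true AND false = false
[1.1] false OR false OR false = false
[1.2.1.1] true AND true = true
[1.2.1] NOT true = false
[1.2.2.1] true AND true = true
[1.2.2] NOT true = false
[1.2.3.1] true AND true = true
[1.2.3] NOT true = false
[1.2] exactly-one(false, false, false) = false
[1] exactly-one(false, false) = false
[2] true → true = true
[root] false AND true = false
Overall: false → excluded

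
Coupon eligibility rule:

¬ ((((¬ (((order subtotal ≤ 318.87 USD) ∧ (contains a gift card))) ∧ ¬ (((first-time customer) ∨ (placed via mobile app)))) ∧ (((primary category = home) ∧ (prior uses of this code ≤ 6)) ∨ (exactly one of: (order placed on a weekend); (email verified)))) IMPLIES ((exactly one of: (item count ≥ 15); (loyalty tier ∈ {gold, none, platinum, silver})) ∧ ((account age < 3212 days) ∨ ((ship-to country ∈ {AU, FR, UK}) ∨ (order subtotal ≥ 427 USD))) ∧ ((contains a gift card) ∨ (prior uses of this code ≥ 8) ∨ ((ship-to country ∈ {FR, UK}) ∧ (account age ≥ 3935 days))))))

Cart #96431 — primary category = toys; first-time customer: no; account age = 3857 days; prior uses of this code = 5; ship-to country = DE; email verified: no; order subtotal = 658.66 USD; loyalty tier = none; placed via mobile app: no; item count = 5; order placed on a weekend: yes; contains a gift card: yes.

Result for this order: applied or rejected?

Atomic conditions:
  order subtotal ≤ 318.87 USD: 658.66 ≤ 318.87 is false
  contains a gift card: yes → true
  first-time customer: no → false
  placed via mobile app: no → false
  primary category = home: toys == home is false
  prior uses of this code ≤ 6: 5 ≤ 6 is true
  order placed on a weekend: yes → true
  email verified: no → false
  item count ≥ 15: 5 ≥ 15 is false
  loyalty tier ∈ {gold, none, platinum, silver}: none is in the set → true
  account age < 3212 days: 3857 < 3212 is false
  ship-to country ∈ {AU, FR, UK}: DE is not in the set → false
  order subtotal ≥ 427 USD: 658.66 ≥ 427 is true
  prior uses of this code ≥ 8: 5 ≥ 8 is false
  ship-to country ∈ {FR, UK}: DE is not in the set → false
  account age ≥ 3935 days: 3857 ≥ 3935 is false
Combine:
[1.1.1.1.1] false AND true = false
[1.1.1.1] NOT false = true
[1.1.1.2.1] false OR false = false
[1.1.1.2] NOT false = true
[1.1.1] true AND true = true
[1.1.2.1] false AND true = false
[1.1.2.2] exactly-one(true, false) = true
[1.1.2] false OR true = true
[1.1] true AND true = true
[1.2.1] exactly-one(false, true) = true
[1.2.2.2] false OR true = true
[1.2.2] false OR true = true
[1.2.3.3] false AND false = false
[1.2.3] true OR false OR false = true
[1.2] true AND true AND true = true
[1] true → true = true
[root] NOT true = false
Overall: false → rejected

Rejected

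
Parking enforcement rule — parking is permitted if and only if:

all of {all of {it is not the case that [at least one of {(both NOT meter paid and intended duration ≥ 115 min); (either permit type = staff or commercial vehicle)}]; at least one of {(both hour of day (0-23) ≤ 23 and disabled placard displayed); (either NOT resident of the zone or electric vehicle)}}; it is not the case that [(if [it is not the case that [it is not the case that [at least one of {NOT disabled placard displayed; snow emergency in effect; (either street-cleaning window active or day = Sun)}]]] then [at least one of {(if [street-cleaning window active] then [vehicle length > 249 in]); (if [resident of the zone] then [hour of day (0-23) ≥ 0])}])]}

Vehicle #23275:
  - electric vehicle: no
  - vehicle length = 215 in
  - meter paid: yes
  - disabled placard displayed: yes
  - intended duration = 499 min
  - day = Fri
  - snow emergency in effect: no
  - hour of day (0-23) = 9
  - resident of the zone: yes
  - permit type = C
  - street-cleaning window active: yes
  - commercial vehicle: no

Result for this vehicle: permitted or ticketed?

Atomic conditions:
  NOT meter paid: yes → false
  intended duration ≥ 115 min: 499 ≥ 115 is true
  permit type = staff: C == staff is false
  commercial vehicle: no → false
  hour of day (0-23) ≤ 23: 9 ≤ 23 is true
  disabled placard displayed: yes → true
  NOT resident of the zone: yes → false
  electric vehicle: no → false
  NOT disabled placard displayed: yes → false
  snow emergency in effect: no → false
  street-cleaning window active: yes → true
  day = Sun: Fri == Sun is false
  vehicle length > 249 in: 215 > 249 is false
  resident of the zone: yes → true
  hour of day (0-23) ≥ 0: 9 ≥ 0 is true
Combine:
[1.1.1.1] false AND true = false
[1.1.1.2] false OR false = false
[1.1.1] false OR false = false
[1.1] NOT false = true
[1.2.1] true AND true = true
[1.2.2] false OR false = false
[1.2] true OR false = true
[1] true AND true = true
[2.1.1.1.1.3] true OR false = true
[2.1.1.1.1] false OR false OR true = true
[2.1.1.1] NOT true = false
[2.1.1] NOT false = true
[2.1.2.1] true → false = false
[2.1.2.2] true → true = true
[2.1.2] false OR true = true
[2.1] true → true = true
[2] NOT true = false
[root] true AND false = false
Overall: false → ticketed

Ticketed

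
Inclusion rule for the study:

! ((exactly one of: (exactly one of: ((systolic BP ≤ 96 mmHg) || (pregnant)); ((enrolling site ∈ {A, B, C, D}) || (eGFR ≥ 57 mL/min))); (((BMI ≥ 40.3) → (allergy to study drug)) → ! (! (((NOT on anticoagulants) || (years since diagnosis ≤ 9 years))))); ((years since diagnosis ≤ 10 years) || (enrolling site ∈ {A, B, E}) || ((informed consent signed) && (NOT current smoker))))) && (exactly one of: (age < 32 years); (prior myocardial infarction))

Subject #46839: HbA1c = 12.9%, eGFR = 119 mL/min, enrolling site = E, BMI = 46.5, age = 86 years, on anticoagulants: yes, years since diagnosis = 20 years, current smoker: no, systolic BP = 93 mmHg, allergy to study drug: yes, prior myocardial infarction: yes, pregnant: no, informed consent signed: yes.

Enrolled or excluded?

Atomic conditions:
  systolic BP ≤ 96 mmHg: 93 ≤ 96 is true
  pregnant: no → false
  enrolling site ∈ {A, B, C, D}: E is not in the set → false
  eGFR ≥ 57 mL/min: 119 ≥ 57 is true
  BMI ≥ 40.3: 46.5 ≥ 40.3 is true
  allergy to study drug: yes → true
  NOT on anticoagulants: yes → false
  years since diagnosis ≤ 9 years: 20 ≤ 9 is false
  years since diagnosis ≤ 10 years: 20 ≤ 10 is false
  enrolling site ∈ {A, B, E}: E is in the set → true
  informed consent signed: yes → true
  NOT current smoker: no → true
  age < 32 years: 86 < 32 is false
  prior myocardial infarction: yes → true
Combine:
[1.1.1.1] true OR false = true
[1.1.1.2] false OR true = true
[1.1.1] exactly-one(true, true) = false
[1.1.2.1] true → true = true
[1.1.2.2.1.1] false OR false = false
[1.1.2.2.1] NOT false = true
[1.1.2.2] NOT true = false
[1.1.2] true → false = false
[1.1.3.3] true AND true = true
[1.1.3] false OR true OR true = true
[1.1] exactly-one(false, false, true) = true
[1] NOT true = false
[2] exactly-one(false, true) = true
[root] false AND true = false
Overall: false → excluded

Excluded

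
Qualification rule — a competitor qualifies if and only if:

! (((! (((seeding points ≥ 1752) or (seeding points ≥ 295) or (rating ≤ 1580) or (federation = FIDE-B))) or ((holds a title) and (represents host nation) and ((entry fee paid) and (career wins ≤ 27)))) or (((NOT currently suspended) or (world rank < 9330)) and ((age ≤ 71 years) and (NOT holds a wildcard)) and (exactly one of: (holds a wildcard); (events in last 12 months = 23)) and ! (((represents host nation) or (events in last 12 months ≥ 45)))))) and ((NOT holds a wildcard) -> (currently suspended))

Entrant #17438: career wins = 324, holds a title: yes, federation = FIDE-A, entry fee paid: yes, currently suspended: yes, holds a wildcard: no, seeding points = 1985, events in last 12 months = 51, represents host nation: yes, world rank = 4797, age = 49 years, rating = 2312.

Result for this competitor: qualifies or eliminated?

Atomic conditions:
  seeding points ≥ 1752: 1985 ≥ 1752 is true
  seeding points ≥ 295: 1985 ≥ 295 is true
  rating ≤ 1580: 2312 ≤ 1580 is false
  federation = FIDE-B: FIDE-A == FIDE-B is false
  holds a title: yes → true
  represents host nation: yes → true
  entry fee paid: yes → true
  career wins ≤ 27: 324 ≤ 27 is false
  NOT currently suspended: yes → false
  world rank < 9330: 4797 < 9330 is true
  age ≤ 71 years: 49 ≤ 71 is true
  NOT holds a wildcard: no → true
  holds a wildcard: no → false
  events in last 12 months = 23: 51 == 23 is false
  events in last 12 months ≥ 45: 51 ≥ 45 is true
  currently suspended: yes → true
Combine:
[1.1.1.1.1] true OR true OR false OR false = true
[1.1.1.1] NOT true = false
[1.1.1.2.3] true AND false = false
[1.1.1.2] true AND true AND false = false
[1.1.1] false OR false = false
[1.1.2.1] false OR true = true
[1.1.2.2] true AND true = true
[1.1.2.3] exactly-one(false, false) = false
[1.1.2.4.1] true OR true = true
[1.1.2.4] NOT true = false
[1.1.2] true AND true AND false AND false = false
[1.1] false OR false = false
[1] NOT false = true
[2] true → true = true
[root] true AND true = true
Overall: true → qualifies

Qualifies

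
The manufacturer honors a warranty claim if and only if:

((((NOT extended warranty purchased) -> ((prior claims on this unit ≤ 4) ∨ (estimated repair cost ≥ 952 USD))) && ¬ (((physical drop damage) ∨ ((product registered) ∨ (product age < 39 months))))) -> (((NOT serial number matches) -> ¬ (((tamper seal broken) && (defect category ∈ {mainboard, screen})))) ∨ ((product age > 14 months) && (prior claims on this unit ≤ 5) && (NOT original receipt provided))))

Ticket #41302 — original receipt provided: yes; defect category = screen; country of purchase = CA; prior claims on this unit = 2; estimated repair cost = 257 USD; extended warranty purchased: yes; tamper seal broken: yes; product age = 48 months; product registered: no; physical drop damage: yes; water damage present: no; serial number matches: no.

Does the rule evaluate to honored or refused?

Honored

Atomic conditions:
  NOT extended warranty purchased: yes → false
  prior claims on this unit ≤ 4: 2 ≤ 4 is true
  estimated repair cost ≥ 952 USD: 257 ≥ 952 is false
  physical drop damage: yes → true
  product registered: no → false
  product age < 39 months: 48 < 39 is false
  NOT serial number matches: no → true
  tamper seal broken: yes → true
  defect category ∈ {mainboard, screen}: screen is in the set → true
  product age > 14 months: 48 > 14 is true
  prior claims on this unit ≤ 5: 2 ≤ 5 is true
  NOT original receipt provided: yes → false
Combine:
[1.1.2] true OR false = true
[1.1] false → true (antecedent false ⇒ implication holds) = true
[1.2.1.2] false OR false = false
[1.2.1] true OR false = true
[1.2] NOT true = false
[1] true AND false = false
[2.1.2.1] true AND true = true
[2.1.2] NOT true = false
[2.1] true → false = false
[2.2] true AND true AND false = false
[2] false OR false = false
[root] false → false (antecedent false ⇒ implication holds) = true
Overall: true → honored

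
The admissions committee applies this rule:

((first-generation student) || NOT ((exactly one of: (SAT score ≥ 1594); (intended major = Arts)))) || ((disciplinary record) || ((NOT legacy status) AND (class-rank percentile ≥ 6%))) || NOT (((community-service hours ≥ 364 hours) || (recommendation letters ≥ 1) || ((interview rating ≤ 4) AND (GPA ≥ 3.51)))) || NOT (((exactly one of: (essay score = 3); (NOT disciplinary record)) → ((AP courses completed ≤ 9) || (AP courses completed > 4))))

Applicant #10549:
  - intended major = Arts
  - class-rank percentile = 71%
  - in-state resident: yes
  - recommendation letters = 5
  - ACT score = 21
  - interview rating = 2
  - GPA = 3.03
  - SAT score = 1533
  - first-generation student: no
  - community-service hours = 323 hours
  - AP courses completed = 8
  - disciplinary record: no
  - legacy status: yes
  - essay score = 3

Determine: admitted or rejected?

Rejected

Atomic conditions:
  first-generation student: no → false
  SAT score ≥ 1594: 1533 ≥ 1594 is false
  intended major = Arts: Arts == Arts is true
  disciplinary record: no → false
  NOT legacy status: yes → false
  class-rank percentile ≥ 6%: 71 ≥ 6 is true
  community-service hours ≥ 364 hours: 323 ≥ 364 is false
  recommendation letters ≥ 1: 5 ≥ 1 is true
  interview rating ≤ 4: 2 ≤ 4 is true
  GPA ≥ 3.51: 3.03 ≥ 3.51 is false
  essay score = 3: 3 == 3 is true
  NOT disciplinary record: no → true
  AP courses completed ≤ 9: 8 ≤ 9 is true
  AP courses completed > 4: 8 > 4 is true
Combine:
[1.2.1] exactly-one(false, true) = true
[1.2] NOT true = false
[1] false OR false = false
[2.2] false AND true = false
[2] false OR false = false
[3.1.3] true AND false = false
[3.1] false OR true OR false = true
[3] NOT true = false
[4.1.1] exactly-one(true, true) = false
[4.1.2] true OR true = true
[4.1] false → true (antecedent false ⇒ implication holds) = true
[4] NOT true = false
[root] false OR false OR false OR false = false
Overall: false → rejected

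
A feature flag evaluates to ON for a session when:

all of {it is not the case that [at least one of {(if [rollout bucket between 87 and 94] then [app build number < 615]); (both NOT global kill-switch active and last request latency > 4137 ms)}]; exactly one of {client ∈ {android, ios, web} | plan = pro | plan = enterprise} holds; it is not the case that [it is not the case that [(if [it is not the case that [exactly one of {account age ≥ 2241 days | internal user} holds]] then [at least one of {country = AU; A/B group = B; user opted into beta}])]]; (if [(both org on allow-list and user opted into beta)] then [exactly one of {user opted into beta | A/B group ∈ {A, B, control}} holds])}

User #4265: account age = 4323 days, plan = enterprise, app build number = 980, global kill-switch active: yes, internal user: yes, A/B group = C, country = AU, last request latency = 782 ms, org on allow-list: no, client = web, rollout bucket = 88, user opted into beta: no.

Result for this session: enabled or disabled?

Atomic conditions:
  rollout bucket between 87 and 94: 88 in [87, 94] is true
  app build number < 615: 980 < 615 is false
  NOT global kill-switch active: yes → false
  last request latency > 4137 ms: 782 > 4137 is false
  client ∈ {android, ios, web}: web is in the set → true
  plan = pro: enterprise == pro is false
  plan = enterprise: enterprise == enterprise is true
  account age ≥ 2241 days: 4323 ≥ 2241 is true
  internal user: yes → true
  country = AU: AU == AU is true
  A/B group = B: C == B is false
  user opted into beta: no → false
  org on allow-list: no → false
  A/B group ∈ {A, B, control}: C is not in the set → false
Combine:
[1.1.1] true → false = false
[1.1.2] false AND false = false
[1.1] false OR false = false
[1] NOT false = true
[2] exactly-one(true, false, true) = false
[3.1.1.1.1] exactly-one(true, true) = false
[3.1.1.1] NOT false = true
[3.1.1.2] true OR false OR false = true
[3.1.1] true → true = true
[3.1] NOT true = false
[3] NOT false = true
[4.1] false AND false = false
[4.2] exactly-one(false, false) = false
[4] false → false (antecedent false ⇒ implication holds) = true
[root] true AND false AND true AND true = false
Overall: false → disabled

Disabled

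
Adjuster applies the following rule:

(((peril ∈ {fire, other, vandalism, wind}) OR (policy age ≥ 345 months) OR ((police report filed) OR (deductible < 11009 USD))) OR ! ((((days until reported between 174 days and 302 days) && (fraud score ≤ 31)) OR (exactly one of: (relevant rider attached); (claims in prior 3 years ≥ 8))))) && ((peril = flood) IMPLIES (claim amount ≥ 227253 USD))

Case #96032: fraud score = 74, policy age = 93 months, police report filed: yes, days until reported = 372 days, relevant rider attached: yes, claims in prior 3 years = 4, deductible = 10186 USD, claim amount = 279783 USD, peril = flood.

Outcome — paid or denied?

Atomic conditions:
  peril ∈ {fire, other, vandalism, wind}: flood is not in the set → false
  policy age ≥ 345 months: 93 ≥ 345 is false
  police report filed: yes → true
  deductible < 11009 USD: 10186 < 11009 is true
  days until reported between 174 days and 302 days: 372 in [174, 302] is false
  fraud score ≤ 31: 74 ≤ 31 is false
  relevant rider attached: yes → true
  claims in prior 3 years ≥ 8: 4 ≥ 8 is false
  peril = flood: flood == flood is true
  claim amount ≥ 227253 USD: 279783 ≥ 227253 is true
Combine:
[1.1.3] true OR true = true
[1.1] false OR false OR true = true
[1.2.1.1] false AND false = false
[1.2.1.2] exactly-one(true, false) = true
[1.2.1] false OR true = true
[1.2] NOT true = false
[1] true OR false = true
[2] true → true = true
[root] true AND true = true
Overall: true → paid

Paid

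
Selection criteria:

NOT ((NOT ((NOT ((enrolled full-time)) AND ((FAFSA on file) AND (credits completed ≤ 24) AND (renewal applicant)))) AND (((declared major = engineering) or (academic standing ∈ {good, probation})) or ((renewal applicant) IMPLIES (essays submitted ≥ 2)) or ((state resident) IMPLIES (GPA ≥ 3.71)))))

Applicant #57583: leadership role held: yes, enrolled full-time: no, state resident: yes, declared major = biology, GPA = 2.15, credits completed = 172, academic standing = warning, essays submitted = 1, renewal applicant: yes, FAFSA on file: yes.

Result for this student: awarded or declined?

Awarded

Atomic conditions:
  enrolled full-time: no → false
  FAFSA on file: yes → true
  credits completed ≤ 24: 172 ≤ 24 is false
  renewal applicant: yes → true
  declared major = engineering: biology == engineering is false
  academic standing ∈ {good, probation}: warning is not in the set → false
  essays submitted ≥ 2: 1 ≥ 2 is false
  state resident: yes → true
  GPA ≥ 3.71: 2.15 ≥ 3.71 is false
Combine:
[1.1.1.1] NOT false = true
[1.1.1.2] true AND false AND true = false
[1.1.1] true AND false = false
[1.1] NOT false = true
[1.2.1] false OR false = false
[1.2.2] true → false = false
[1.2.3] true → false = false
[1.2] false OR false OR false = false
[1] true AND false = false
[root] NOT false = true
Overall: true → awarded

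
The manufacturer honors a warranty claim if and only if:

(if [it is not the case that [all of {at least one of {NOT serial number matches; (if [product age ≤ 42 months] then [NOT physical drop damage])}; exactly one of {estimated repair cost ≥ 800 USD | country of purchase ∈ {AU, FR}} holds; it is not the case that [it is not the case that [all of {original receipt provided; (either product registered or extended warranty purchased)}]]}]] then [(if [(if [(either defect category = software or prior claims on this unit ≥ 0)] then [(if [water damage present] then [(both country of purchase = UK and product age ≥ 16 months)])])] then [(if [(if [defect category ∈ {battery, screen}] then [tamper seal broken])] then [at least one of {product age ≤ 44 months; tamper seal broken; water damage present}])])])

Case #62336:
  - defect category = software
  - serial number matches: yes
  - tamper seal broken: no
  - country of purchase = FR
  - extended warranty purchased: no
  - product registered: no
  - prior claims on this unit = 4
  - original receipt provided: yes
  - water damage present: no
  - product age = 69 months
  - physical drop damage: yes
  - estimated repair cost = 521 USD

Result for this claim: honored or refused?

Refused

Atomic conditions:
  NOT serial number matches: yes → false
  product age ≤ 42 months: 69 ≤ 42 is false
  NOT physical drop damage: yes → false
  estimated repair cost ≥ 800 USD: 521 ≥ 800 is false
  country of purchase ∈ {AU, FR}: FR is in the set → true
  original receipt provided: yes → true
  product registered: no → false
  extended warranty purchased: no → false
  defect category = software: software == software is true
  prior claims on this unit ≥ 0: 4 ≥ 0 is true
  water damage present: no → false
  country of purchase = UK: FR == UK is false
  product age ≥ 16 months: 69 ≥ 16 is true
  defect category ∈ {battery, screen}: software is not in the set → false
  tamper seal broken: no → false
  product age ≤ 44 months: 69 ≤ 44 is false
Combine:
[1.1.1.2] false → false (antecedent false ⇒ implication holds) = true
[1.1.1] false OR true = true
[1.1.2] exactly-one(false, true) = true
[1.1.3.1.1.2] false OR false = false
[1.1.3.1.1] true AND false = false
[1.1.3.1] NOT false = true
[1.1.3] NOT true = false
[1.1] true AND true AND false = false
[1] NOT false = true
[2.1.1] true OR true = true
[2.1.2.2] false AND true = false
[2.1.2] false → false (antecedent false ⇒ implication holds) = true
[2.1] true → true = true
[2.2.1] false → false (antecedent false ⇒ implication holds) = true
[2.2.2] false OR false OR false = false
[2.2] true → false = false
[2] true → false = false
[root] true → false = false
Overall: false → refused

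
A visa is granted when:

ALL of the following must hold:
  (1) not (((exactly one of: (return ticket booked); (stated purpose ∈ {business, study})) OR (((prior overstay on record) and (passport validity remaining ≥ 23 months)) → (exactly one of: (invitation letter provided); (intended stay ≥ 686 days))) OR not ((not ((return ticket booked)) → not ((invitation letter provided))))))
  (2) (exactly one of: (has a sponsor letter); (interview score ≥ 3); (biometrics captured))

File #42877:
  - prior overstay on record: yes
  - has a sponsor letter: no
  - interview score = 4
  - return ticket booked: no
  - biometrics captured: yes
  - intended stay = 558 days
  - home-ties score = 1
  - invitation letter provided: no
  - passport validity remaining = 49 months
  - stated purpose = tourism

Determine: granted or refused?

Atomic conditions:
  return ticket booked: no → false
  stated purpose ∈ {business, study}: tourism is not in the set → false
  prior overstay on record: yes → true
  passport validity remaining ≥ 23 months: 49 ≥ 23 is true
  invitation letter provided: no → false
  intended stay ≥ 686 days: 558 ≥ 686 is false
  has a sponsor letter: no → false
  interview score ≥ 3: 4 ≥ 3 is true
  biometrics captured: yes → true
Combine:
[1.1.1] exactly-one(false, false) = false
[1.1.2.1] true AND true = true
[1.1.2.2] exactly-one(false, false) = false
[1.1.2] true → false = false
[1.1.3.1.1] NOT false = true
[1.1.3.1.2] NOT false = true
[1.1.3.1] true → true = true
[1.1.3] NOT true = false
[1.1] false OR false OR false = false
[1] NOT false = true
[2] exactly-one(false, true, true) = false
[root] true AND false = false
Overall: false → refused

Refused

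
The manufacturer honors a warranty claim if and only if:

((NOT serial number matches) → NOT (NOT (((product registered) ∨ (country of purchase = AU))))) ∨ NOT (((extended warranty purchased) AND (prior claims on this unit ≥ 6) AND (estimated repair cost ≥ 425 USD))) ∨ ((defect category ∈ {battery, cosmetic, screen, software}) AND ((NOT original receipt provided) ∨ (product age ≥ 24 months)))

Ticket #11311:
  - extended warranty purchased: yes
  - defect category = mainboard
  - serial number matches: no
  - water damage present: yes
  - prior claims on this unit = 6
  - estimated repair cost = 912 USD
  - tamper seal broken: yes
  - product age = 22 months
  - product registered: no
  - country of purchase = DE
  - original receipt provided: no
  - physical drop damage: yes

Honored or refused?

Refused

Atomic conditions:
  NOT serial number matches: no → true
  product registered: no → false
  country of purchase = AU: DE == AU is false
  extended warranty purchased: yes → true
  prior claims on this unit ≥ 6: 6 ≥ 6 is true
  estimated repair cost ≥ 425 USD: 912 ≥ 425 is true
  defect category ∈ {battery, cosmetic, screen, software}: mainboard is not in the set → false
  NOT original receipt provided: no → true
  product age ≥ 24 months: 22 ≥ 24 is false
Combine:
[1.2.1.1] false OR false = false
[1.2.1] NOT false = true
[1.2] NOT true = false
[1] true → false = false
[2.1] true AND true AND true = true
[2] NOT true = false
[3.2] true OR false = true
[3] false AND true = false
[root] false OR false OR false = false
Overall: false → refused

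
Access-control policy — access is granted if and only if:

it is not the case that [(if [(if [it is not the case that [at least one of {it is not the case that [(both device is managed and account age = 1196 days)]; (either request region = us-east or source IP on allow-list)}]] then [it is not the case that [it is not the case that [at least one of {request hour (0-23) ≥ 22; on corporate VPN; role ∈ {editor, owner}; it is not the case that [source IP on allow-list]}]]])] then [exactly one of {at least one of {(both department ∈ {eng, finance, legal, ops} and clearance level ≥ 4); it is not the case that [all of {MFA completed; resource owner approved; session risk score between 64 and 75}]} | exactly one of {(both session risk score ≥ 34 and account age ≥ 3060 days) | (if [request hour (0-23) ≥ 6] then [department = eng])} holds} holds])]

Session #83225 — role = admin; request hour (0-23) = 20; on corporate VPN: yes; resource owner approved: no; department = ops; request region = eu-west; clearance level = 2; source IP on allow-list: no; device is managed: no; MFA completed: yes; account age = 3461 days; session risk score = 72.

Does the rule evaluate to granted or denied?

Atomic conditions:
  device is managed: no → false
  account age = 1196 days: 3461 == 1196 is false
  request region = us-east: eu-west == us-east is false
  source IP on allow-list: no → false
  request hour (0-23) ≥ 22: 20 ≥ 22 is false
  on corporate VPN: yes → true
  role ∈ {editor, owner}: admin is not in the set → false
  department ∈ {eng, finance, legal, ops}: ops is in the set → true
  clearance level ≥ 4: 2 ≥ 4 is false
  MFA completed: yes → true
  resource owner approved: no → false
  session risk score between 64 and 75: 72 in [64, 75] is true
  session risk score ≥ 34: 72 ≥ 34 is true
  account age ≥ 3060 days: 3461 ≥ 3060 is true
  request hour (0-23) ≥ 6: 20 ≥ 6 is true
  department = eng: ops == eng is false
Combine:
[1.1.1.1.1.1] false AND false = false
[1.1.1.1.1] NOT false = true
[1.1.1.1.2] false OR false = false
[1.1.1.1] true OR false = true
[1.1.1] NOT true = false
[1.1.2.1.1.4] NOT false = true
[1.1.2.1.1] false OR true OR false OR true = true
[1.1.2.1] NOT true = false
[1.1.2] NOT false = true
[1.1] false → true (antecedent false ⇒ implication holds) = true
[1.2.1.1] true AND false = false
[1.2.1.2.1] true AND false AND true = false
[1.2.1.2] NOT false = true
[1.2.1] false OR true = true
[1.2.2.1] true AND true = true
[1.2.2.2] true → false = false
[1.2.2] exactly-one(true, false) = true
[1.2] exactly-one(true, true) = false
[1] true → false = false
[root] NOT false = true
Overall: true → granted

Granted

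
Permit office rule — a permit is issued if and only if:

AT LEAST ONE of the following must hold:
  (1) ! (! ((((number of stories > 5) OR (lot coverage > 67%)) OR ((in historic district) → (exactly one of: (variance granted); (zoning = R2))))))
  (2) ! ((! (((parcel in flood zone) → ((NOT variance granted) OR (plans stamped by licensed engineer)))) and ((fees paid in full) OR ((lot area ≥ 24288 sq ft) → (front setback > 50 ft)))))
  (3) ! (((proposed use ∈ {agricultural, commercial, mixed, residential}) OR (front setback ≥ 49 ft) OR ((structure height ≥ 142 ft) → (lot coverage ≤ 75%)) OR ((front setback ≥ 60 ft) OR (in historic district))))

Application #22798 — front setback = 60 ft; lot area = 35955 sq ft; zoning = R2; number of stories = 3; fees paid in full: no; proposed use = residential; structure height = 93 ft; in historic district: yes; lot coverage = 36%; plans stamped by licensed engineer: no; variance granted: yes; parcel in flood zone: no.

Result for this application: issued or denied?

Atomic conditions:
  number of stories > 5: 3 > 5 is false
  lot coverage > 67%: 36 > 67 is false
  in historic district: yes → true
  variance granted: yes → true
  zoning = R2: R2 == R2 is true
  parcel in flood zone: no → false
  NOT variance granted: yes → false
  plans stamped by licensed engineer: no → false
  fees paid in full: no → false
  lot area ≥ 24288 sq ft: 35955 ≥ 24288 is true
  front setback > 50 ft: 60 > 50 is true
  proposed use ∈ {agricultural, commercial, mixed, residential}: residential is in the set → true
  front setback ≥ 49 ft: 60 ≥ 49 is true
  structure height ≥ 142 ft: 93 ≥ 142 is false
  lot coverage ≤ 75%: 36 ≤ 75 is true
  front setback ≥ 60 ft: 60 ≥ 60 is true
Combine:
[1.1.1.1] false OR false = false
[1.1.1.2.2] exactly-one(true, true) = false
[1.1.1.2] true → false = false
[1.1.1] false OR false = false
[1.1] NOT false = true
[1] NOT true = false
[2.1.1.1.2] false OR false = false
[2.1.1.1] false → false (antecedent false ⇒ implication holds) = true
[2.1.1] NOT true = false
[2.1.2.2] true → true = true
[2.1.2] false OR true = true
[2.1] false AND true = false
[2] NOT false = true
[3.1.3] false → true (antecedent false ⇒ implication holds) = true
[3.1.4] true OR true = true
[3.1] true OR true OR true OR true = true
[3] NOT true = false
[root] false OR true OR false = true
Overall: true → issued

Issued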